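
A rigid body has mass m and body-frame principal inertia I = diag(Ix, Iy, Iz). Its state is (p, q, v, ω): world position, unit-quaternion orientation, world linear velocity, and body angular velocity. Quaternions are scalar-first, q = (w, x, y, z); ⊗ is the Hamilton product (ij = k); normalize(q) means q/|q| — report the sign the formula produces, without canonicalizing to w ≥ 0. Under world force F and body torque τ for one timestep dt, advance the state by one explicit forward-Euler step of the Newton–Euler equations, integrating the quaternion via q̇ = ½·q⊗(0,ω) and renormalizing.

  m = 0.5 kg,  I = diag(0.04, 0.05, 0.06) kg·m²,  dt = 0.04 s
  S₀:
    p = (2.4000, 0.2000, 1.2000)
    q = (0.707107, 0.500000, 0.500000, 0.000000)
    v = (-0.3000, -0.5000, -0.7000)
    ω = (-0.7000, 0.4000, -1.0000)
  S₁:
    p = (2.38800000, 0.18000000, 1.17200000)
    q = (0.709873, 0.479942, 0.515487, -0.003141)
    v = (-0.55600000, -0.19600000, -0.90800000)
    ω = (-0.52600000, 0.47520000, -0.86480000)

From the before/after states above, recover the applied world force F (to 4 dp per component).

v₁ − v₀ = (-0.25600000, 0.30400000, -0.20800000)
m·(v₁−v₀)/dt = (-3.2000, 3.8000, -2.6000)

F = (-3.2000, 3.8000, -2.6000)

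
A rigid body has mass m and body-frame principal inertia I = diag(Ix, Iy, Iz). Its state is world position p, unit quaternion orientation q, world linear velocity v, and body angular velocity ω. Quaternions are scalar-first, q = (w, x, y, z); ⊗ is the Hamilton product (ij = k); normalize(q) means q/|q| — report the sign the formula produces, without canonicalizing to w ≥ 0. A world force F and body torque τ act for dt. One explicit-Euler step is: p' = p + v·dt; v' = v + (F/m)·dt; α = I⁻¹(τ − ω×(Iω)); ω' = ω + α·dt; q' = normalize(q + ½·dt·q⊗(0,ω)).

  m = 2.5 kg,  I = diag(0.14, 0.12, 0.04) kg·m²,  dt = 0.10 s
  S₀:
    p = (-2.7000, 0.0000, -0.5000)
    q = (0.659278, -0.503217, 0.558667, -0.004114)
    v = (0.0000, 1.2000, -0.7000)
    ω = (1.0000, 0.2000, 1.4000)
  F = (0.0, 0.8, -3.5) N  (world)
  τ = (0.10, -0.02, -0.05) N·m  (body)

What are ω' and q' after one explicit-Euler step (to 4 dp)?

ω×(Iω) gyroscopic = (-0.0224, 0.1400, -0.0040)
α = I⁻¹(τ − ω×Iω) = (0.8743, -1.3333, -1.1500)
ω' = ω + α·dt = (1.0874, 0.0667, 1.2850)
q⊗(0,ω) = (0.3972432, 1.4422346, 0.8322454, 0.2636788)
q' = normalize(q + ½dt·q⊗(0,ω)) = (0.6766, -0.4295, 0.5980, 0.0090)

ω' = (1.0874, 0.0667, 1.2850)
q' = (0.6766, -0.4295, 0.5980, 0.0090)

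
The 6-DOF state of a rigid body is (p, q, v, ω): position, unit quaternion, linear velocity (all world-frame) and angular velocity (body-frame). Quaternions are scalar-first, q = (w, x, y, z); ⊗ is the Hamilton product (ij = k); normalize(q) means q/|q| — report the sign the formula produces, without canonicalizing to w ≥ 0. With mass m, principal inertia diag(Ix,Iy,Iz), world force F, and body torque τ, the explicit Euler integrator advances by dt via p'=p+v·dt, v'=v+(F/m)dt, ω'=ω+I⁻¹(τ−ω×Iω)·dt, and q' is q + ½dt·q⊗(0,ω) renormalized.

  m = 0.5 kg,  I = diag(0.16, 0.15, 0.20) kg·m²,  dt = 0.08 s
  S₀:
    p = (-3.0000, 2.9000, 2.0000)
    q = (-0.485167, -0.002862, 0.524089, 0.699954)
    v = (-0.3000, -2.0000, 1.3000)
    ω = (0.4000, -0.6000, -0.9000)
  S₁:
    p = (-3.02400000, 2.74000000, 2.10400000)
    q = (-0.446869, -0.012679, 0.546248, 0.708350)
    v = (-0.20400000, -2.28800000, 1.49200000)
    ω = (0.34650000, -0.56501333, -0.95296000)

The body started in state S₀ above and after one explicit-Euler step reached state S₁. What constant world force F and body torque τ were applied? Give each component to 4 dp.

F = (0.6000, -1.8000, 1.2000)
τ = (-0.0800, 0.0800, -0.1300)

Δv = v₁−v₀ = (0.09600000, -0.28800000, 0.19200000)
applied force F = (0.6000, -1.8000, 1.2000)
ω₁ − ω₀ = (-0.05350000, 0.03498667, -0.05296000)
gyro term ω₀×Iω₀ = (0.0270, 0.0144, 0.0024)
applied torque τ = (-0.0800, 0.0800, -0.1300)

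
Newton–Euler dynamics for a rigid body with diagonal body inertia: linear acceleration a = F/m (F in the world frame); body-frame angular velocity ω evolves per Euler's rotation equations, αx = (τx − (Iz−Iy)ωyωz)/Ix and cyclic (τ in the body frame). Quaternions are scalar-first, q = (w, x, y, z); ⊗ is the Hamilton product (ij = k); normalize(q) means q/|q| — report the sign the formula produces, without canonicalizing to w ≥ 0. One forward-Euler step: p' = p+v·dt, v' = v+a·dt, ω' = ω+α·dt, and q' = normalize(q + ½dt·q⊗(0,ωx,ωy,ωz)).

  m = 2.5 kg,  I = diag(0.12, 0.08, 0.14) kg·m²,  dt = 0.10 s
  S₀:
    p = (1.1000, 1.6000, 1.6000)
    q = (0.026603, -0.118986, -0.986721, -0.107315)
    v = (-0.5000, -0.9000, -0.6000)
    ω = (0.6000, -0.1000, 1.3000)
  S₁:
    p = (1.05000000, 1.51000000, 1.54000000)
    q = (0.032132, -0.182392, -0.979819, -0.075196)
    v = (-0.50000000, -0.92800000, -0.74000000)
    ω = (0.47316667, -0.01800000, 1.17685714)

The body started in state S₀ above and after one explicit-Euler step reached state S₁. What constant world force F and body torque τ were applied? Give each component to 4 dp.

v₁ − v₀ = (0.00000000, -0.02800000, -0.14000000)
F = m·Δv/dt = (0.0000, -0.7000, -3.5000)
ω₁ − ω₀ = (-0.12683333, 0.08200000, -0.12314286)
applied torque τ = (-0.1600, 0.0500, -0.1700)

F = (0.0000, -0.7000, -3.5000)
τ = (-0.1600, 0.0500, -0.1700)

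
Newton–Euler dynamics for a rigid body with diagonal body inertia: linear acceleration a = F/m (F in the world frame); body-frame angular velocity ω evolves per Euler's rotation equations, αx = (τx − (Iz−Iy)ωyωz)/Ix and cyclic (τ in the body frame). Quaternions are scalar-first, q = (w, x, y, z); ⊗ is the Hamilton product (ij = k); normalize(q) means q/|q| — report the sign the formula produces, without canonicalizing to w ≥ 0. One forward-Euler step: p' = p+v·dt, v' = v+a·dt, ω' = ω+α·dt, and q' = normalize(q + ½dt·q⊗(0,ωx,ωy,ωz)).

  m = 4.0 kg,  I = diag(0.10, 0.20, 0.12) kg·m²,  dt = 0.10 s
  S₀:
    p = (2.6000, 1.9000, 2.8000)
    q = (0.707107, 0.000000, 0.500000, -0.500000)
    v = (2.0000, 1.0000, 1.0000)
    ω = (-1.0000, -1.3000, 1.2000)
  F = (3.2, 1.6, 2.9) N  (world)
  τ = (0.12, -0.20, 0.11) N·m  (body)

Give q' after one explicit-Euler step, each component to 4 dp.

q' = (0.7657, -0.0377, 0.4766, -0.4304)

Hamilton product q⊗(0,ω) = (1.2500000, -0.7571070, -0.4192391, 1.3485284)
q' = normalize(q + ½dt·q⊗(0,ω)) = (0.7657, -0.0377, 0.4766, -0.4304)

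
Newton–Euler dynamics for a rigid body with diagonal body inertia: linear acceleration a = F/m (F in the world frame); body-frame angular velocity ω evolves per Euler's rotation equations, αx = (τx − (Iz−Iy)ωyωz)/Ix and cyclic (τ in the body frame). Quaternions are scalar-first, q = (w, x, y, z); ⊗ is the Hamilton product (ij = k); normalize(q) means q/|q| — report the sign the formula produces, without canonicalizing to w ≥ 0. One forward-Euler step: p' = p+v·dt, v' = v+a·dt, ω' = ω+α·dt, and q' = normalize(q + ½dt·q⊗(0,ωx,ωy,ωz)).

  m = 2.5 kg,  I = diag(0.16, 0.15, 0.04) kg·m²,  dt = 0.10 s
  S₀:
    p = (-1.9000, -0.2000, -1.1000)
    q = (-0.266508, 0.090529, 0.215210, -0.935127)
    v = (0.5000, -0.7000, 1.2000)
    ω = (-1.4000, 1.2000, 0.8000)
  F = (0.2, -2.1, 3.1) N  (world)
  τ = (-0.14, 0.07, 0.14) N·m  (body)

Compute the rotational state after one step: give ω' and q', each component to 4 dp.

ω' = (-1.4215, 1.3363, 1.1080)
q' = (-0.2345, 0.1730, 0.2597, -0.9207)

precession coupling ω×(Iω) = (-0.1056, -0.1344, 0.0168)
α = I⁻¹(τ − ω×Iω) = (-0.2150, 1.3627, 3.0800)
ω + α·dt = (-1.4215, 1.3363, 1.1080)
2q̇ = q⊗(0,ω) = (0.6165902, 1.6674316, 0.9169450, 0.1967224)
q + ½dt·q⊗(0,ω), renormalized = (-0.2345, 0.1730, 0.2597, -0.9207)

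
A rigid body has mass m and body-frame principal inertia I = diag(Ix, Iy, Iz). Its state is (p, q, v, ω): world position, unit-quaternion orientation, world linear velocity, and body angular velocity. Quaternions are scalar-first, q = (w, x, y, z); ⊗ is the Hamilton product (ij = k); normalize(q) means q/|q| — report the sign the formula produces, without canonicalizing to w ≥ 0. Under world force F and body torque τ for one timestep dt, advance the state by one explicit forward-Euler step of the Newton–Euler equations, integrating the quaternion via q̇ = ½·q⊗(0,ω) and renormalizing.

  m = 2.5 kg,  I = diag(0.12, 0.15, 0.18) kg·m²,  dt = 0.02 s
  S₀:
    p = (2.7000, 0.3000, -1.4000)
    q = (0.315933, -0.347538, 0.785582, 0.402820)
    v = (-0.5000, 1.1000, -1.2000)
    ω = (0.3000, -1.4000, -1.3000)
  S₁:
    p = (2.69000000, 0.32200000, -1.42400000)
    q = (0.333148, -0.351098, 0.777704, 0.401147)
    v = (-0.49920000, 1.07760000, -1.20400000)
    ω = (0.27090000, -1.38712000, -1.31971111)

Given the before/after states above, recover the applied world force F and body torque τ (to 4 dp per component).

ω₁ − ω₀ = (-0.02910000, 0.01288000, -0.01971111)
applied torque τ = (-0.1200, 0.1200, -0.1900)
Δv = v₁−v₀ = (0.00080000, -0.02240000, -0.00400000)
F = m·Δv/dt = (0.1000, -2.8000, -0.5000)

F = (0.1000, -2.8000, -0.5000)
τ = (-0.1200, 0.1200, -0.1900)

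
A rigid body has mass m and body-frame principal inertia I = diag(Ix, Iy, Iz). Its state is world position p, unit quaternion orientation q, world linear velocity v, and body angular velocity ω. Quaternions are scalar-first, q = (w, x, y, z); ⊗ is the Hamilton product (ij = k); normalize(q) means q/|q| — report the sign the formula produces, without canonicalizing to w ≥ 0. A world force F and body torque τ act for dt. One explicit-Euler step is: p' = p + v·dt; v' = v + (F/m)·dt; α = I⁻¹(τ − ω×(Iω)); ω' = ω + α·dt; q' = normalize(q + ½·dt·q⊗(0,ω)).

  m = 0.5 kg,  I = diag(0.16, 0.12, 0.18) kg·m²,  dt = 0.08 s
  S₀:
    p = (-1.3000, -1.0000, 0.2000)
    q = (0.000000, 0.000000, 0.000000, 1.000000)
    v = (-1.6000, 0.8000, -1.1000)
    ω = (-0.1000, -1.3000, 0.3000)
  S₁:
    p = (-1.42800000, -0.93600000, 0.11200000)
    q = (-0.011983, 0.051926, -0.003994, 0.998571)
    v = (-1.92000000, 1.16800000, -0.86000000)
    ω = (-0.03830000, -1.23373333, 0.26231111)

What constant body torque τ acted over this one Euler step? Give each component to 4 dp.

τ = (0.1000, 0.1000, -0.0900)

ω₁ − ω₀ = (0.06170000, 0.06626667, -0.03768889)
precession coupling = (-0.0234, 0.0006, -0.0052)
τ = I·(Δω/dt) + ω₀×(Iω₀) = (0.1000, 0.1000, -0.0900)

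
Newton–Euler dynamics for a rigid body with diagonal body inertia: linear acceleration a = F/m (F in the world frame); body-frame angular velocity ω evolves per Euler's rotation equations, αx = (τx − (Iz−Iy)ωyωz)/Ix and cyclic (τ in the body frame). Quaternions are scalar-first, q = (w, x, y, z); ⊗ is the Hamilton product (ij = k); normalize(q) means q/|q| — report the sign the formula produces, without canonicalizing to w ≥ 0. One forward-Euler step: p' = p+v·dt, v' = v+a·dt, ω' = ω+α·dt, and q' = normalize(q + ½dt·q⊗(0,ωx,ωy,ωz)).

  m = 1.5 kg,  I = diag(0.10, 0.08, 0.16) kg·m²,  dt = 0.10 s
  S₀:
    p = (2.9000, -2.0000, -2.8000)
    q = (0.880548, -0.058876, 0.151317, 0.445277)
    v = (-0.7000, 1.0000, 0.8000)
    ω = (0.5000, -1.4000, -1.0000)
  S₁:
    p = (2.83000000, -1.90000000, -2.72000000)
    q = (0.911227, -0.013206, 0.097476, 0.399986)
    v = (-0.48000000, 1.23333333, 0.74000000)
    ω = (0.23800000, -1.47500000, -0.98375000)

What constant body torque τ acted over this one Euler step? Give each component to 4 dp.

τ = (-0.1500, -0.0300, 0.0400)

rate change Δω = (-0.26200000, -0.07500000, 0.01625000)
ω₀×(Iω₀) = (0.1120, 0.0300, 0.0140)
applied torque τ = (-0.1500, -0.0300, 0.0400)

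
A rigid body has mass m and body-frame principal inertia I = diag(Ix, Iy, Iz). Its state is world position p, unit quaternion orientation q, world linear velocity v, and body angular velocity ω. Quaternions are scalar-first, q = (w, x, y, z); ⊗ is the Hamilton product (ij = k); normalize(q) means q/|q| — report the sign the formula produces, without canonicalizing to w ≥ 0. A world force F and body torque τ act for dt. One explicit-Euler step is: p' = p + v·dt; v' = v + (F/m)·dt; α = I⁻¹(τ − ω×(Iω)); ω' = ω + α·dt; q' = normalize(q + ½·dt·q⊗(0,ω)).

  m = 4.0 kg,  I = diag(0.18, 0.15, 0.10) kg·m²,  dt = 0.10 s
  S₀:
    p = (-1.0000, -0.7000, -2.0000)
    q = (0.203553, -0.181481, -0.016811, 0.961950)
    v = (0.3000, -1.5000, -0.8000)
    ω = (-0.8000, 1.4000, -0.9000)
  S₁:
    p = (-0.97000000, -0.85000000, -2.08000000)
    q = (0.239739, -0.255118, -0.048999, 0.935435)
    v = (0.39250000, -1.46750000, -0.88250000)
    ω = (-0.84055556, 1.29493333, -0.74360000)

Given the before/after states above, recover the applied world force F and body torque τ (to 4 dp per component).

F = (3.7000, 1.3000, -3.3000)
τ = (-0.0100, -0.1000, 0.1900)

v₁ − v₀ = (0.09250000, 0.03250000, -0.08250000)
m·(v₁−v₀)/dt = (3.7000, 1.3000, -3.3000)
ω₁ − ω₀ = (-0.04055556, -0.10506667, 0.15640000)
ω₀×(Iω₀) = (0.0630, 0.0576, 0.0336)
τ = I·(Δω/dt) + ω₀×(Iω₀) = (-0.0100, -0.1000, 0.1900)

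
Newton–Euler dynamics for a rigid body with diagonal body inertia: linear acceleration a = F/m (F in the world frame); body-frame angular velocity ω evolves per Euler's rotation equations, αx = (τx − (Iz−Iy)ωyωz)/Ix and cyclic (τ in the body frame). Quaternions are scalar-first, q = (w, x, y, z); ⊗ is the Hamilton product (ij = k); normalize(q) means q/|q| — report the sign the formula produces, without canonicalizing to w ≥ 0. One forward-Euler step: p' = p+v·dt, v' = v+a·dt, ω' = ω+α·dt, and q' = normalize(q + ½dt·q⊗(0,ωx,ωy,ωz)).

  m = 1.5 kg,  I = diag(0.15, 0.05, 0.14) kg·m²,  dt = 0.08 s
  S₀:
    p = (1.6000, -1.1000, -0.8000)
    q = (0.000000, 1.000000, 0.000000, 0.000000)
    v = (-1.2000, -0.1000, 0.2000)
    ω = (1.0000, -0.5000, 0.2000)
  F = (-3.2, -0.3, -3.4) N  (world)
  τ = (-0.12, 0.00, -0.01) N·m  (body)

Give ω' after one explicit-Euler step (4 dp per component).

ω' = (0.9408, -0.5032, 0.1657)

gyro term ω×Iω = (-0.0090, 0.0020, 0.0500)
angular accel α = (-0.7400, -0.0400, -0.4286)
ω' = ω + α·dt = (0.9408, -0.5032, 0.1657)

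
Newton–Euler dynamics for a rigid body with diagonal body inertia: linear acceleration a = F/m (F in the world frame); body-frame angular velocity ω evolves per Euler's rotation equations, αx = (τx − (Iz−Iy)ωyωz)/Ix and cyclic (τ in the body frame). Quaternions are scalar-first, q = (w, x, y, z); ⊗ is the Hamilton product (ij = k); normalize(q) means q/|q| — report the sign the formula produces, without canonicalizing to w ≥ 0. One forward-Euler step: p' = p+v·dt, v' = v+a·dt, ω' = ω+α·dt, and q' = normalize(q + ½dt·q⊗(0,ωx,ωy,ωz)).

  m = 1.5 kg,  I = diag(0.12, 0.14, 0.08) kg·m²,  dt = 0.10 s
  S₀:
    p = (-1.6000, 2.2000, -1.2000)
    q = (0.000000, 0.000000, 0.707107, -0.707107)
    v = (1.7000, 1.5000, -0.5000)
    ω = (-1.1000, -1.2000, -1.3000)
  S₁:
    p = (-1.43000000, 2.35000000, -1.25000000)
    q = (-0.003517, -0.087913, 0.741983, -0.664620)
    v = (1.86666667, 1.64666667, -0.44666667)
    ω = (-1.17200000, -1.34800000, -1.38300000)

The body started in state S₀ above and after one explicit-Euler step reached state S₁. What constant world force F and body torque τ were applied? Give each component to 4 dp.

rate change Δω = (-0.07200000, -0.14800000, -0.08300000)
gyro term ω₀×Iω₀ = (-0.0936, 0.0572, 0.0264)
applied torque τ = (-0.1800, -0.1500, -0.0400)
v₁ − v₀ = (0.16666667, 0.14666667, 0.05333333)
F = m·Δv/dt = (2.5000, 2.2000, 0.8000)

F = (2.5000, 2.2000, 0.8000)
τ = (-0.1800, -0.1500, -0.0400)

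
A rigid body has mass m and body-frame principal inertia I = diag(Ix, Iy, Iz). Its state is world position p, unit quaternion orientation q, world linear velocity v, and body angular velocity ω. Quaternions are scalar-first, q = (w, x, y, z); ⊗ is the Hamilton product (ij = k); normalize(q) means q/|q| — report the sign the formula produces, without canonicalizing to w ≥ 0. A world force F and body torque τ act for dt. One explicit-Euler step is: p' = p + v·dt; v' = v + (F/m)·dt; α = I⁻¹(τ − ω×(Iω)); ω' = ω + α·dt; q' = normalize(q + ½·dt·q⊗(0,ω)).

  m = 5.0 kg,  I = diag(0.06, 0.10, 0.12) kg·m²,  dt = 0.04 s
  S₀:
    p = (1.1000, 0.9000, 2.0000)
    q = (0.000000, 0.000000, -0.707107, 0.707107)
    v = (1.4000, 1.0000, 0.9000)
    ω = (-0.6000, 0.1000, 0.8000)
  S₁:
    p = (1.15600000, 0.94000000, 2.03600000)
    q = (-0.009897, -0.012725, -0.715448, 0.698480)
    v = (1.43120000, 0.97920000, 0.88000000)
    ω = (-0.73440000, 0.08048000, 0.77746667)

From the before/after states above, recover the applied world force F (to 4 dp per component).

velocity change Δv = (0.03120000, -0.02080000, -0.02000000)
m·(v₁−v₀)/dt = (3.9000, -2.6000, -2.5000)

F = (3.9000, -2.6000, -2.5000)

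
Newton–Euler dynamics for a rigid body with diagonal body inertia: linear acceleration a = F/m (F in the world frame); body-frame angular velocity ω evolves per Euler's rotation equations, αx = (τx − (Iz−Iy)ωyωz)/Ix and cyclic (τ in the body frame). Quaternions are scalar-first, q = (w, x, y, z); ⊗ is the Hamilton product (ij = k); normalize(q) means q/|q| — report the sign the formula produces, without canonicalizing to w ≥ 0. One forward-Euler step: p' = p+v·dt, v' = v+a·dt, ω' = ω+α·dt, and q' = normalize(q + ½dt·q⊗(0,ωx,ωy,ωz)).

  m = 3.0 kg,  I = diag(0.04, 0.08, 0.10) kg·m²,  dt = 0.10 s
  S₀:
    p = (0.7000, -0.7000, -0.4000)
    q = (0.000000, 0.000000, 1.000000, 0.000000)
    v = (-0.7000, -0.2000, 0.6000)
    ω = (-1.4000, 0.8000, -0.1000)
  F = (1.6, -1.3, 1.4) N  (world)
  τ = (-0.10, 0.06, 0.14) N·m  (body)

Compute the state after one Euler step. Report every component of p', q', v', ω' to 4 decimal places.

p + v·dt = (0.6300, -0.7200, -0.3400)
v + (F/m)dt = (-0.6467, -0.2433, 0.6467)
gyro term ω×Iω = (-0.0016, -0.0084, -0.0448)
α = I⁻¹(τ − ω×Iω) = (-2.4600, 0.8550, 1.8480)
ω' = ω + α·dt = (-1.6460, 0.8855, 0.0848)
Hamilton product q⊗(0,ω) = (-0.8000000, -0.1000000, 0.0000000, 1.4000000)
q + ½dt·q⊗(0,ω), renormalized = (-0.0399, -0.0050, 0.9968, 0.0698)

p' = (0.6300, -0.7200, -0.3400)
q' = (-0.0399, -0.0050, 0.9968, 0.0698)
v' = (-0.6467, -0.2433, 0.6467)
ω' = (-1.6460, 0.8855, 0.0848)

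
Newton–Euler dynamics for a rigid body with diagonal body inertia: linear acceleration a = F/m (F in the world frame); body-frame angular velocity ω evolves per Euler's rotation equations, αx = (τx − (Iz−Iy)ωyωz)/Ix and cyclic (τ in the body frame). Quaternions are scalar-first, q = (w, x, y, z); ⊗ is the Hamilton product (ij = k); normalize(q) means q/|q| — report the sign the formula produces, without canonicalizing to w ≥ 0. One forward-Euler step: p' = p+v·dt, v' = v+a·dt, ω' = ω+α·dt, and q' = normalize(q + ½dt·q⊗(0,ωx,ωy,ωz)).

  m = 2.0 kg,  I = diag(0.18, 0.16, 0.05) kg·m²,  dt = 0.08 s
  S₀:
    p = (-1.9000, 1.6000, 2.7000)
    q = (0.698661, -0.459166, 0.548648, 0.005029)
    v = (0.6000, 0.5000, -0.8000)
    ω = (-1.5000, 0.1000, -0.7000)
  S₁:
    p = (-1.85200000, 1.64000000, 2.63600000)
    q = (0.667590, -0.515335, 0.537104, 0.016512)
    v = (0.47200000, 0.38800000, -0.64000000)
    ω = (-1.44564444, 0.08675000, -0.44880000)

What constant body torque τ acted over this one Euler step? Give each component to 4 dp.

τ = (0.1300, 0.1100, 0.1600)

rate change Δω = (0.05435556, -0.01325000, 0.25120000)
precession coupling = (0.0077, 0.1365, 0.0030)
applied torque τ = (0.1300, 0.1100, 0.1600)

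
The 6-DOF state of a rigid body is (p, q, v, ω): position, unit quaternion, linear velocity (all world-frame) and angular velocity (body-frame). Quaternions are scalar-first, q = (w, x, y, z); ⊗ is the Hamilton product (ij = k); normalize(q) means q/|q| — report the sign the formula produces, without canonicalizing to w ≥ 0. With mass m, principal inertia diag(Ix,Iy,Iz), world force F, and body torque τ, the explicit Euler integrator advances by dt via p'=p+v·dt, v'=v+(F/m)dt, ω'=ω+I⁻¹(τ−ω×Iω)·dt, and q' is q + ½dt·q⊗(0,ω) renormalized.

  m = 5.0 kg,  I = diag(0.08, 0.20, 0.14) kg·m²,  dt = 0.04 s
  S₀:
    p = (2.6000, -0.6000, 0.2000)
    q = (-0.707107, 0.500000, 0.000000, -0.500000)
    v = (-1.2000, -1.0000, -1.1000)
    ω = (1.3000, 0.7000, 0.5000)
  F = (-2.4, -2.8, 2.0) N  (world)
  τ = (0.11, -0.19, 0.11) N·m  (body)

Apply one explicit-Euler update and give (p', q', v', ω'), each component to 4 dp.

p' = (2.5520, -0.6400, 0.1560)
q' = (-0.7148, 0.4884, -0.0279, -0.4998)
v' = (-1.2192, -1.0224, -1.0840)
ω' = (1.3655, 0.6698, 0.5002)

p' = p + v·dt = (2.5520, -0.6400, 0.1560)
v + (F/m)dt = (-1.2192, -1.0224, -1.0840)
ω×(Iω) gyroscopic = (-0.0210, -0.0390, 0.1092)
angular accel α = (1.6375, -0.7550, 0.0057)
new body rate ω' = (1.3655, 0.6698, 0.5002)
2q̇ = q⊗(0,ω) = (-0.4000000, -0.5692391, -1.3949749, -0.0035535)
updated quaternion q' = (-0.7148, 0.4884, -0.0279, -0.4998)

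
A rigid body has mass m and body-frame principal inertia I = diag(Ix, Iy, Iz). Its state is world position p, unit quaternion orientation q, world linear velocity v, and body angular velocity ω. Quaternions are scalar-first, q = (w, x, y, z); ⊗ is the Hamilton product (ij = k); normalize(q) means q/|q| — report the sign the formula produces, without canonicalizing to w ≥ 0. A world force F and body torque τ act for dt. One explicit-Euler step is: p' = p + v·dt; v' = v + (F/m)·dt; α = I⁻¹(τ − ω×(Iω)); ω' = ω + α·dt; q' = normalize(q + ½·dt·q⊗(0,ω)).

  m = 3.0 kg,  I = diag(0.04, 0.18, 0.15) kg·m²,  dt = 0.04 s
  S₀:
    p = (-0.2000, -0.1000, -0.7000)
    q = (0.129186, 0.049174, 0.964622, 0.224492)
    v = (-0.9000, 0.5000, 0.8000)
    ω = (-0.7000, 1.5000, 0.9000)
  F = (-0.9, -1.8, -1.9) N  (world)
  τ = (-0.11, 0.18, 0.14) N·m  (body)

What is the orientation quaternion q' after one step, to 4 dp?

q' = (0.0968, 0.0580, 0.9638, 0.2416)

Hamilton product q⊗(0,ω) = (-1.6145540, 0.4409916, -0.0076220, 0.8652638)
q + ½dt·q⊗(0,ω), renormalized = (0.0968, 0.0580, 0.9638, 0.2416)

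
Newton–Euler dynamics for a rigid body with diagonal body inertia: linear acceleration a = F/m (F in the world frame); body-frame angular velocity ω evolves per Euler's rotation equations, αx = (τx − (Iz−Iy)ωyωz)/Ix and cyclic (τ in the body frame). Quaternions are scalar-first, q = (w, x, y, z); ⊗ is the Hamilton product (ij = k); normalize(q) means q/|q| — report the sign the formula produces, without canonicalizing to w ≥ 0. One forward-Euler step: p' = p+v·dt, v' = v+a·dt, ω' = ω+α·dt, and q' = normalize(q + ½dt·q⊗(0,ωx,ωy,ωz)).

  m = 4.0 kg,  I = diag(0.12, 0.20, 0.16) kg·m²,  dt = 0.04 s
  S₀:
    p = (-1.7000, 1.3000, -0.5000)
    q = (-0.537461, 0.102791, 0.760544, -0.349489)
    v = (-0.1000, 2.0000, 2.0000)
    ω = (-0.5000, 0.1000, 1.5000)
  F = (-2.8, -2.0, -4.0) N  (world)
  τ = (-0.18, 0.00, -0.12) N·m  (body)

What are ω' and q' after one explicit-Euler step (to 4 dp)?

ω' = (-0.5580, 0.0940, 1.4710)
q' = (-0.5272, 0.1316, 0.7595, -0.3576)

(τ − ω×Iω)/I = (-1.4500, -0.1500, -0.7250)
ω + α·dt = (-0.5580, 0.0940, 1.4710)
2q̇ = q⊗(0,ω) = (0.4995746, 1.4444954, -0.0331881, -0.4156404)
q' = normalize(q + ½dt·q⊗(0,ω)) = (-0.5272, 0.1316, 0.7595, -0.3576)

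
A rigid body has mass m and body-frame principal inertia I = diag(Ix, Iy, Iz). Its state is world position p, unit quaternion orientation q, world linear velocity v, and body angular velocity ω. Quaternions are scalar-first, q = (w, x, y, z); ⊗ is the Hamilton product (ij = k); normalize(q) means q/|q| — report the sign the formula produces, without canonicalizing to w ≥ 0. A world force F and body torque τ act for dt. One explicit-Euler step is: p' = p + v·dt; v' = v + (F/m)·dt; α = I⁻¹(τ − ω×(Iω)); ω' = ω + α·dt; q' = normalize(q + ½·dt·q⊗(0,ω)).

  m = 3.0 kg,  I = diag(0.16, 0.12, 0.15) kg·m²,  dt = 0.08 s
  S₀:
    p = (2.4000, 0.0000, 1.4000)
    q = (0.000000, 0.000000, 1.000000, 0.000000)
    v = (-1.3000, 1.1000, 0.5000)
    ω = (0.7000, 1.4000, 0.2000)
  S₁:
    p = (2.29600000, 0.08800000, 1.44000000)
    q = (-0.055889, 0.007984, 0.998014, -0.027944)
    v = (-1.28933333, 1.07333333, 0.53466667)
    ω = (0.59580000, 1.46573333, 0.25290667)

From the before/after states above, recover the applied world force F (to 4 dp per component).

velocity change Δv = (0.01066667, -0.02666667, 0.03466667)
m·(v₁−v₀)/dt = (0.4000, -1.0000, 1.3000)

F = (0.4000, -1.0000, 1.3000)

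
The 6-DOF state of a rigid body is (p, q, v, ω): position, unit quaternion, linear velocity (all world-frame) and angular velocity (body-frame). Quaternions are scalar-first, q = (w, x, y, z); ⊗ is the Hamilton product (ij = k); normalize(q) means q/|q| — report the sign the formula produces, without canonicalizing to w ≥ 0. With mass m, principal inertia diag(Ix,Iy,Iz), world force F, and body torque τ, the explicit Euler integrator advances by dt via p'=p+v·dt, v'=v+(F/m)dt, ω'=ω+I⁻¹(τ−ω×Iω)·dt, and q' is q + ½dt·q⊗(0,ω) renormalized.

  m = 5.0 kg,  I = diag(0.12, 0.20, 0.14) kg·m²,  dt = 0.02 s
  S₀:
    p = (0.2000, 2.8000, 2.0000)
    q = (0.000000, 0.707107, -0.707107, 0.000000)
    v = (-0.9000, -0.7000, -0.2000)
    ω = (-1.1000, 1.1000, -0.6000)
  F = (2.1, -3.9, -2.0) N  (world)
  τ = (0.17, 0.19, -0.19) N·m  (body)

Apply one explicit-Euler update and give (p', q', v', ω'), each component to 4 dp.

precession coupling ω×(Iω) = (0.0396, -0.0132, -0.0968)
α = I⁻¹(τ − ω×Iω) = (1.0867, 1.0160, -0.6657)
ω' = ω + α·dt = (-1.0783, 1.1203, -0.6133)
Hamilton product q⊗(0,ω) = (1.5556354, 0.4242642, 0.4242642, 0.0000000)
q + ½dt·q⊗(0,ω), renormalized = (0.0156, 0.7113, -0.7028, 0.0000)
a = (0.4200, -0.7800, -0.4000)
p' = p + v·dt = (0.1820, 2.7860, 1.9960)
v' = v + a·dt = (-0.8916, -0.7156, -0.2080)

p' = (0.1820, 2.7860, 1.9960)
q' = (0.0156, 0.7113, -0.7028, 0.0000)
v' = (-0.8916, -0.7156, -0.2080)
ω' = (-1.0783, 1.1203, -0.6133)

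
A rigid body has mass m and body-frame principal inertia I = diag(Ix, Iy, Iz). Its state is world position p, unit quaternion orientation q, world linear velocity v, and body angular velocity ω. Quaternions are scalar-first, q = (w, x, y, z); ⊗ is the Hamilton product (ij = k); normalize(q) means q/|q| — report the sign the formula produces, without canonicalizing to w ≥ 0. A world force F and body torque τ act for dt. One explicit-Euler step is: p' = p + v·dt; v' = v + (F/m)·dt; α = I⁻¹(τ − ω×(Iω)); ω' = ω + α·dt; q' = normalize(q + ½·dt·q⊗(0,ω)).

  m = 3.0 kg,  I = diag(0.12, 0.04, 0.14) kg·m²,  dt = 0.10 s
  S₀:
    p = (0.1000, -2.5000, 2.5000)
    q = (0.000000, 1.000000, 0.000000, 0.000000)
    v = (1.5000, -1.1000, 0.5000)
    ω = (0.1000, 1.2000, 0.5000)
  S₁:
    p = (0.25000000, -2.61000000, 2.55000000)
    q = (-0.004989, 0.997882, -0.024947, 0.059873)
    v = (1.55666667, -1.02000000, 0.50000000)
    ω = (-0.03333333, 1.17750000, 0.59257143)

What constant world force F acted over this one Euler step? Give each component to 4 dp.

F = (1.7000, 2.4000, 0.0000)

Δv = v₁−v₀ = (0.05666667, 0.08000000, 0.00000000)
m·(v₁−v₀)/dt = (1.7000, 2.4000, 0.0000)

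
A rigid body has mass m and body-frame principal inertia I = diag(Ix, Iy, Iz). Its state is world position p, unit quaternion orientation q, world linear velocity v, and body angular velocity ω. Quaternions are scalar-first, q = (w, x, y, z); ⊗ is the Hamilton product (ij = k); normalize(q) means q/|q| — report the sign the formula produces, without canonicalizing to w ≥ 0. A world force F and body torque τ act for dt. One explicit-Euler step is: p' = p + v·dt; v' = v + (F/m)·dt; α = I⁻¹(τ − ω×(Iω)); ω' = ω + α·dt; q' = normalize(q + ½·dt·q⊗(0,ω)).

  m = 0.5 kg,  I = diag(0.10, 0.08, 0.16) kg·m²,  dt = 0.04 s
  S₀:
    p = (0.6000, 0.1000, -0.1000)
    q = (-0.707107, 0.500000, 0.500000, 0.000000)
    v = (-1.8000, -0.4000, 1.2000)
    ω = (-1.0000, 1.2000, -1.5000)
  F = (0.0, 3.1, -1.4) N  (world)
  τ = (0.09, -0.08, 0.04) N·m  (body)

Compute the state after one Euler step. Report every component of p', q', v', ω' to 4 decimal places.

precession coupling ω×(Iω) = (-0.1440, -0.0900, 0.0240)
α = I⁻¹(τ − ω×Iω) = (2.3400, 0.1250, 0.1000)
new body rate ω' = (-0.9064, 1.2050, -1.4960)
2q̇ = q⊗(0,ω) = (-0.1000000, -0.0428930, -0.0985284, 2.1606605)
q' = normalize(q + ½dt·q⊗(0,ω)) = (-0.7084, 0.4987, 0.4976, 0.0432)
p' = p + v·dt = (0.5280, 0.0840, -0.0520)
v' = v + a·dt = (-1.8000, -0.1520, 1.0880)

p' = (0.5280, 0.0840, -0.0520)
q' = (-0.7084, 0.4987, 0.4976, 0.0432)
v' = (-1.8000, -0.1520, 1.0880)
ω' = (-0.9064, 1.2050, -1.4960)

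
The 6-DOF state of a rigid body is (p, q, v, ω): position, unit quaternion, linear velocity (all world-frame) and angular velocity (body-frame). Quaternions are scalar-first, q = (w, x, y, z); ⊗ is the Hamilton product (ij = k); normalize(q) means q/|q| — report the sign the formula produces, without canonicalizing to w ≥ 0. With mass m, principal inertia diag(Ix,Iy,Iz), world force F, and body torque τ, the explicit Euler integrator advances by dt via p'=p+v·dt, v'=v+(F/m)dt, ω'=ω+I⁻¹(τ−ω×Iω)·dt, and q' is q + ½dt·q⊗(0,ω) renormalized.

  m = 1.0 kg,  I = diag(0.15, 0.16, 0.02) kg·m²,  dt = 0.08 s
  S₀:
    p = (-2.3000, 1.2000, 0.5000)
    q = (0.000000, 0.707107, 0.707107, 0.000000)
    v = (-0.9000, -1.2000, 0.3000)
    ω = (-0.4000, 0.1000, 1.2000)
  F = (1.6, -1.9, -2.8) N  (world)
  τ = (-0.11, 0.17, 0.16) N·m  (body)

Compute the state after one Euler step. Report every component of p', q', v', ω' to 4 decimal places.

p' = (-2.3720, 1.1040, 0.5240)
q' = (0.0085, 0.7401, 0.6723, 0.0141)
v' = (-0.7720, -1.3520, 0.0760)
ω' = (-0.4497, 0.2162, 1.8416)

p' = p + v·dt = (-2.3720, 1.1040, 0.5240)
v + (F/m)dt = (-0.7720, -1.3520, 0.0760)
(τ − ω×Iω)/I = (-0.6213, 1.4525, 8.0200)
ω' = ω + α·dt = (-0.4497, 0.2162, 1.8416)
q⊗(0,ω) = (0.2121321, 0.8485284, -0.8485284, 0.3535535)
q' = normalize(q + ½dt·q⊗(0,ω)) = (0.0085, 0.7401, 0.6723, 0.0141)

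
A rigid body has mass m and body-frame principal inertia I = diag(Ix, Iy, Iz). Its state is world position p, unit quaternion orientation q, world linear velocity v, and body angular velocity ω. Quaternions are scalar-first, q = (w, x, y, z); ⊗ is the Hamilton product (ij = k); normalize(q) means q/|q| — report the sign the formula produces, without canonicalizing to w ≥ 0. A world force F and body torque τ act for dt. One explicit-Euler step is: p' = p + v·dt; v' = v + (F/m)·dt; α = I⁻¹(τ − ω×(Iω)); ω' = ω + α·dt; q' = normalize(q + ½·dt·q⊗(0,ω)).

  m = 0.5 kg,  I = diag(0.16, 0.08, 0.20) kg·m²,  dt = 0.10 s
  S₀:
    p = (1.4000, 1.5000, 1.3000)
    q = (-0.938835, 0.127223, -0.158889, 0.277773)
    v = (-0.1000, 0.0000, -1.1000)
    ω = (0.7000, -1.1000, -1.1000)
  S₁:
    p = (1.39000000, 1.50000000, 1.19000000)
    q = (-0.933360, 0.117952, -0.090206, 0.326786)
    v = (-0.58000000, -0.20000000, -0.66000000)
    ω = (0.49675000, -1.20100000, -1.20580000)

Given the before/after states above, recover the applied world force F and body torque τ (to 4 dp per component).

rate change Δω = (-0.20325000, -0.10100000, -0.10580000)
precession coupling = (0.1452, 0.0308, 0.0616)
τ = I·(Δω/dt) + ω₀×(Iω₀) = (-0.1800, -0.0500, -0.1500)
v₁ − v₀ = (-0.48000000, -0.20000000, 0.44000000)
applied force F = (-2.4000, -1.0000, 2.2000)

F = (-2.4000, -1.0000, 2.2000)
τ = (-0.1800, -0.0500, -0.1500)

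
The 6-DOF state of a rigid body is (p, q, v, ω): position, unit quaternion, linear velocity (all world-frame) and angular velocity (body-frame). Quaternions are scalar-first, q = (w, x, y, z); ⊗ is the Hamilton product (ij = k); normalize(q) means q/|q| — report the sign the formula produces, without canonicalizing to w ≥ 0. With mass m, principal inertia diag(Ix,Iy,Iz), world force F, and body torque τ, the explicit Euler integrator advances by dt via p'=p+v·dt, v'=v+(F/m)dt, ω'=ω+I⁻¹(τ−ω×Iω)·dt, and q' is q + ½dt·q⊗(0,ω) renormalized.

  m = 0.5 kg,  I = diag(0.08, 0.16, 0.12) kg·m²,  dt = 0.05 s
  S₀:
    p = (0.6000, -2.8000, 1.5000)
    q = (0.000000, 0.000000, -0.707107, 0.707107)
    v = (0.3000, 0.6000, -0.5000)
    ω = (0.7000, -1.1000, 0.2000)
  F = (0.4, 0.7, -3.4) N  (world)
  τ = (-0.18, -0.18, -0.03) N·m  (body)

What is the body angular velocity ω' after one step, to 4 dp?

α = I⁻¹(τ − ω×Iω) = (-2.3600, -1.0900, 0.2633)
new body rate ω' = (0.5820, -1.1545, 0.2132)

ω' = (0.5820, -1.1545, 0.2132)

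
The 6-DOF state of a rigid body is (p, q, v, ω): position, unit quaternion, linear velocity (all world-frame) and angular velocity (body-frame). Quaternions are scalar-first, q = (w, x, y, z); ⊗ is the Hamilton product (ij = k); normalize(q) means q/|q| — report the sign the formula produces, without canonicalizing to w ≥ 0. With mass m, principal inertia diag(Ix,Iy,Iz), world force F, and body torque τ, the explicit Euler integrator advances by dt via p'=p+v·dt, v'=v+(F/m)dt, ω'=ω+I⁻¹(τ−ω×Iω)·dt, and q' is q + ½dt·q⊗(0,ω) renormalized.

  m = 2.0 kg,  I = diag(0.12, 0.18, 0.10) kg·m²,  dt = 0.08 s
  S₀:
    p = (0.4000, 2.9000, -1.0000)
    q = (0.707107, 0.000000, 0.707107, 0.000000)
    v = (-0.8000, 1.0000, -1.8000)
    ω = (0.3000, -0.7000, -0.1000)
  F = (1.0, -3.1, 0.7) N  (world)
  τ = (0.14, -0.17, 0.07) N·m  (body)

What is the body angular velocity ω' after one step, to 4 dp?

angular accel α = (1.2133, -0.9411, 0.8260)
ω + α·dt = (0.3971, -0.7753, -0.0339)

ω' = (0.3971, -0.7753, -0.0339)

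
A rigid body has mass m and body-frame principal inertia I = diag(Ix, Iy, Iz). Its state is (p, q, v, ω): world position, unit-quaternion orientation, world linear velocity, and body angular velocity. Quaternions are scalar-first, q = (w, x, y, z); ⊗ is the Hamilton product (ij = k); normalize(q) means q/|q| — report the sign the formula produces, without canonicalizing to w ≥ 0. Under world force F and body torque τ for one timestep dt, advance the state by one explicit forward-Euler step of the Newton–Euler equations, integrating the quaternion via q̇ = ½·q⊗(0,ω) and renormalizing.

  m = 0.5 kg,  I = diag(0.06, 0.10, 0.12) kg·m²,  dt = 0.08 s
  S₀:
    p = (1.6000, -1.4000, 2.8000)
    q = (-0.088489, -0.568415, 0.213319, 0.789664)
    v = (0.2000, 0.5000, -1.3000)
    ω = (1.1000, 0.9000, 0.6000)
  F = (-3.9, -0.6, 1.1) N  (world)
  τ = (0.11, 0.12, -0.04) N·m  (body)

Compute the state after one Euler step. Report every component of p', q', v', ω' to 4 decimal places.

p' = (1.6160, -1.3600, 2.6960)
q' = (-0.0899, -0.5945, 0.2580, 0.7563)
v' = (-0.4240, 0.4040, -1.1240)
ω' = (1.2323, 1.0277, 0.5469)

ω×(Iω) gyroscopic = (0.0108, -0.0396, 0.0396)
α = I⁻¹(τ − ω×Iω) = (1.6533, 1.5960, -0.6633)
ω + α·dt = (1.2323, 1.0277, 0.5469)
Hamilton product q⊗(0,ω) = (-0.0405290, -0.6800441, 1.1300393, -0.7993178)
updated quaternion q' = (-0.0899, -0.5945, 0.2580, 0.7563)
a = F/m = (-7.8000, -1.2000, 2.2000)
p + v·dt = (1.6160, -1.3600, 2.6960)
v' = v + a·dt = (-0.4240, 0.4040, -1.1240)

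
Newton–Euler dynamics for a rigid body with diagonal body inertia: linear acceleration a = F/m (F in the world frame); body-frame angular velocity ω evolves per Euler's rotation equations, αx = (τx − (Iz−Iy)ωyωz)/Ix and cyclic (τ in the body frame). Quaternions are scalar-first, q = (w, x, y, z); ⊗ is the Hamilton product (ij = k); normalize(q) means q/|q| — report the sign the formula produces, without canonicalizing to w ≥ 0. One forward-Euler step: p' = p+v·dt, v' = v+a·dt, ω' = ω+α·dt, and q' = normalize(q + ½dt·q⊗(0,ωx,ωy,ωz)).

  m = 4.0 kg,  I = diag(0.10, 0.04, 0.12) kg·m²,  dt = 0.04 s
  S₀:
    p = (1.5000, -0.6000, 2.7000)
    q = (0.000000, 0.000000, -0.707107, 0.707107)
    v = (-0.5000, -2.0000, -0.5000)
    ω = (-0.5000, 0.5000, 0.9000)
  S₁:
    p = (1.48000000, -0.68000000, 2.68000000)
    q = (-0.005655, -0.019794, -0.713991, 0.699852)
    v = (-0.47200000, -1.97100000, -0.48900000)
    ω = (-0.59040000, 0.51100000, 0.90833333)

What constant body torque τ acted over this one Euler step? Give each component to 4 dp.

rate change Δω = (-0.09040000, 0.01100000, 0.00833333)
gyro term ω₀×Iω₀ = (0.0360, 0.0090, 0.0150)
τ = I·(Δω/dt) + ω₀×(Iω₀) = (-0.1900, 0.0200, 0.0400)

τ = (-0.1900, 0.0200, 0.0400)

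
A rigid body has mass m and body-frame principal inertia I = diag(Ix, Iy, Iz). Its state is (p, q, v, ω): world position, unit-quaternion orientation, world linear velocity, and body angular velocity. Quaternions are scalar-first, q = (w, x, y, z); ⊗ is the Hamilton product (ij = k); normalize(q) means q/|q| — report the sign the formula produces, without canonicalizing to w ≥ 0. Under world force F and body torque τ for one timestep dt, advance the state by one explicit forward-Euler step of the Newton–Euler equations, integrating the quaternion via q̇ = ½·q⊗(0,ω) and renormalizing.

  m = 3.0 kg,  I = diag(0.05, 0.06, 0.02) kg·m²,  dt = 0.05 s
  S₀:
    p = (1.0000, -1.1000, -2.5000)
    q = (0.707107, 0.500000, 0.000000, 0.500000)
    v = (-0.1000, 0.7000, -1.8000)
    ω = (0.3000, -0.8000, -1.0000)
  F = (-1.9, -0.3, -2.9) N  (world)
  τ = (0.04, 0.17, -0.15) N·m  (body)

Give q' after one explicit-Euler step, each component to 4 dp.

q' = (0.7155, 0.5150, 0.0021, 0.4721)

q⊗(0,ω) = (0.3500000, 0.6121321, 0.0843144, -1.1071070)
q' = normalize(q + ½dt·q⊗(0,ω)) = (0.7155, 0.5150, 0.0021, 0.4721)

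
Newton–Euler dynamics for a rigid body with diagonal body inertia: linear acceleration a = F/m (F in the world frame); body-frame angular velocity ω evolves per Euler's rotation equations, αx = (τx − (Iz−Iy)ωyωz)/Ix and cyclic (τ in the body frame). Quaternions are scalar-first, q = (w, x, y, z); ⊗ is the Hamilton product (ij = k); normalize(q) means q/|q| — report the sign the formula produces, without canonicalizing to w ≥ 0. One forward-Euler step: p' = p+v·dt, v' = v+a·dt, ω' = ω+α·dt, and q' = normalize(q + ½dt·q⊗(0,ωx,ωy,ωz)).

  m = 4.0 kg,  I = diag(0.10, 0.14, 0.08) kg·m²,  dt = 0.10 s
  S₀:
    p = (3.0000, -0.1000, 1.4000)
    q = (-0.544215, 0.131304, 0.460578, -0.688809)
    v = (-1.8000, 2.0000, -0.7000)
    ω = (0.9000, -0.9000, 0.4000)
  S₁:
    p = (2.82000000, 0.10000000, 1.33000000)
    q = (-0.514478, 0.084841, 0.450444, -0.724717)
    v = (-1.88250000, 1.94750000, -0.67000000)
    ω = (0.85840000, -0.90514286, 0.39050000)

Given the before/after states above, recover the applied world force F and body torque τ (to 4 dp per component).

F = (-3.3000, -2.1000, 1.2000)
τ = (-0.0200, 0.0000, -0.0400)

velocity change Δv = (-0.08250000, -0.05250000, 0.03000000)
F = m·Δv/dt = (-3.3000, -2.1000, 1.2000)
rate change Δω = (-0.04160000, -0.00514286, -0.00950000)
τ = I·(Δω/dt) + ω₀×(Iω₀) = (-0.0200, 0.0000, -0.0400)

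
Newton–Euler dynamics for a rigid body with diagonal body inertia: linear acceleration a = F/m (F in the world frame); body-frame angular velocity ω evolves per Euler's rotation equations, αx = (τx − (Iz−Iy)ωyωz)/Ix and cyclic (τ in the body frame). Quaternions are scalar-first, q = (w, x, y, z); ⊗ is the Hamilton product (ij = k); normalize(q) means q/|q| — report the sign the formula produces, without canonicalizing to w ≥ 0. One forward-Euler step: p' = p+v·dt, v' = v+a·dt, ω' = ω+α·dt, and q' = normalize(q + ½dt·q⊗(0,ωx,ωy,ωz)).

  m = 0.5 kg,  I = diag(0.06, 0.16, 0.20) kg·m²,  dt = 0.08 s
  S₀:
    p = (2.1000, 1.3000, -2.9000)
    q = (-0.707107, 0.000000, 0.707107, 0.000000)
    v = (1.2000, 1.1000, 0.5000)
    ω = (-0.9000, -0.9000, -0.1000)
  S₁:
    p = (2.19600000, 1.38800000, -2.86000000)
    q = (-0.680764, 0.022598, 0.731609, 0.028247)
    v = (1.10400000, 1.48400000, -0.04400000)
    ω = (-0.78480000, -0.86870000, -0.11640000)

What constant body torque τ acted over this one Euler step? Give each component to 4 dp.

rate change Δω = (0.11520000, 0.03130000, -0.01640000)
gyro term ω₀×Iω₀ = (0.0036, -0.0126, 0.0810)
I·α + gyro = (0.0900, 0.0500, 0.0400)

τ = (0.0900, 0.0500, 0.0400)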